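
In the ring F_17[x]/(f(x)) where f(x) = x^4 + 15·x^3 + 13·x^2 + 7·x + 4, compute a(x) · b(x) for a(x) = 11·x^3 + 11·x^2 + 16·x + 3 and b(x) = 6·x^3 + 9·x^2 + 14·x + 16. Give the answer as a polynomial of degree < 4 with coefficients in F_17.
Multiply as integer polynomials: a · b = 66·x^6 + 165·x^5 + 349·x^4 + 492·x^3 + 427·x^2 + 298·x + 48. Reducing coefficients mod 17: a · b ≡ 15·x^6 + 12·x^5 + 9·x^4 + 16·x^3 + 2·x^2 + 9·x + 14. Now divide by f(x) = x^4 + 15·x^3 + 13·x^2 + 7·x + 4 in F_17[x], eliminating the leading term at each step:
  leading term 15·x^6: subtract (15·x^2)·f(x) = 15·x^6 + 4·x^5 + 8·x^4 + 3·x^3 + 9·x^2, leaving 8·x^5 + x^4 + 13·x^3 + 10·x^2 + 9·x + 14 (coefficients mod 17)
  leading term 8·x^5: subtract (8·x)·f(x) = 8·x^5 + x^4 + 2·x^3 + 5·x^2 + 15·x, leaving 11·x^3 + 5·x^2 + 11·x + 14 (coefficients mod 17)
The degree is now < 4, so this is the remainder. Hence a · b ≡ 11·x^3 + 5·x^2 + 11·x + 14 in F_17[x]/(f).

Final answer: a · b ≡ 11·x^3 + 5·x^2 + 11·x + 14 (mod f(x))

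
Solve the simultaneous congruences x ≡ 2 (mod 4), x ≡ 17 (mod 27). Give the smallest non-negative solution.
x ≡ 98 (mod 108); the representative in [0, 108) is 98

The moduli 4, 27 are pairwise coprime, so by the CRT there is a unique solution mod 4·27 = 108.
Solve by successive substitution. Start with x ≡ 2 (mod 4).
  Combine with x ≡ 17 (mod 27): write x = 2 + 4·t and require 2 + 4·t ≡ 17 (mod 27), i.e. 4·t ≡ 17 − 2 ≡ 15 (mod 27). Since 4^(−1) ≡ 7 (mod 27), t ≡ 7·15 ≡ 24 (mod 27). So x ≡ 2 + 4·24 = 98 (mod 108).
Unique solution in [0, 108): x = 98.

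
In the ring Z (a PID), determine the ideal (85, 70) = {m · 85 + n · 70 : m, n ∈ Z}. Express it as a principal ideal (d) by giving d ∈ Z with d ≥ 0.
In the PID Z, (a, b) is generated by gcd(a, b). Compute gcd(85, 70) with the extended Euclidean algorithm, tracking rows (r, s, t) with s·85 + t·70 = r:
  row A: (85, 1, 0)   [1·85 + 0·70 = 85]
  row B: (70, 0, 1)   [0·85 + 1·70 = 70]
  85 = 1·70 + 15   → row C = row A − 1·row B = (15, 1, −1)   [check: 1·85 − 1·70 = 15]
  70 = 4·15 + 10   → row D = row B − 4·row C = (10, −4, 5)   [check: −4·85 + 5·70 = 10]
  15 = 1·10 + 5   → row E = row C − 1·row D = (5, 5, −6)   [check: 5·85 − 6·70 = 5]
  10 = 2·5 + 0   → remainder 0, stop. gcd = 5 (last nonzero row E).
So gcd(85, 70) = 5, with Bézout identity 5·85 − 6·70 = 5. Containment (⊇): the Bézout identity exhibits 5 as an element of (85, 70), giving (5) ⊆ (85, 70). Containment (⊆): since 5 | 85 and 5 | 70 (85 = 5·17, 70 = 5·14), every Z-linear combination of 85 and 70 is divisible by 5, so (85, 70) ⊆ (5). Therefore (85, 70) = (5), d = 5.

Final answer: (85, 70) = (5); d = 5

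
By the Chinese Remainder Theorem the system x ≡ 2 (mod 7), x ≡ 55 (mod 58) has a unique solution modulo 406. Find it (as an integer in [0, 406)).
x ≡ 345 (mod 406); the representative in [0, 406) is 345

The moduli 7, 58 are pairwise coprime, so by the CRT there is a unique solution mod 7·58 = 406.
Solve by successive substitution. Start with x ≡ 2 (mod 7).
  Combine with x ≡ 55 (mod 58): write x = 2 + 7·t and require 2 + 7·t ≡ 55 (mod 58), i.e. 7·t ≡ 55 − 2 ≡ 53 (mod 58). Since 7^(−1) ≡ 25 (mod 58), t ≡ 25·53 ≡ 49 (mod 58). So x ≡ 2 + 7·49 = 345 (mod 406).
Unique solution in [0, 406): x = 345.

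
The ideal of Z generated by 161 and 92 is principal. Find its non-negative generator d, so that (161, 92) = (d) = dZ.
(161, 92) = (23); d = 23

In the PID Z, (a, b) is generated by gcd(a, b). Compute gcd(161, 92) with the extended Euclidean algorithm, tracking rows (r, s, t) with s·161 + t·92 = r:
  row A: (161, 1, 0)   [1·161 + 0·92 = 161]
  row B: (92, 0, 1)   [0·161 + 1·92 = 92]
  161 = 1·92 + 69   → row C = row A − 1·row B = (69, 1, −1)   [check: 1·161 − 1·92 = 69]
  92 = 1·69 + 23   → row D = row B − 1·row C = (23, −1, 2)   [check: −1·161 + 2·92 = 23]
  69 = 3·23 + 0   → remainder 0, stop. gcd = 23 (last nonzero row D).
So gcd(161, 92) = 23, with Bézout identity −1·161 + 2·92 = 23. Containment (⊇): the Bézout identity exhibits 23 as an element of (161, 92), giving (23) ⊆ (161, 92). Containment (⊆): since 23 | 161 and 23 | 92 (161 = 23·7, 92 = 23·4), every Z-linear combination of 161 and 92 is divisible by 23, so (161, 92) ⊆ (23). Therefore (161, 92) = (23), d = 23.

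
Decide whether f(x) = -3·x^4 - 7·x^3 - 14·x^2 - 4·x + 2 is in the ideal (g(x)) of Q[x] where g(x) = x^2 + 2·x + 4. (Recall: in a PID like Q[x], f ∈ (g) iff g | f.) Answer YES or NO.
In Q[x] the ideal (g) consists of all multiples of g, so f ∈ (g) iff g | f, i.e. iff the remainder of f on division by g is 0. Divide f by g (g is monic, so eliminate the leading term of the running remainder at each step):
  leading term -3·x^4: subtract (-3·x^2)·g(x) = -3·x^4 - 6·x^3 - 12·x^2, leaving -x^3 - 2·x^2 - 4·x + 2
  leading term -x^3: subtract (-x)·g(x) = -x^3 - 2·x^2 - 4·x, leaving 2
The remainder r(x) = 2 ≠ 0 (and deg r < deg g), so g ∤ f, i.e. f ∉ (g).

Final answer: NO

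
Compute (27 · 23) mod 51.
9

Both factors are already reduced mod 51. 27 · 23 = 621. Dividing by 51: 621 = 12·51 + 9. So (27 · 23) mod 51 = 9.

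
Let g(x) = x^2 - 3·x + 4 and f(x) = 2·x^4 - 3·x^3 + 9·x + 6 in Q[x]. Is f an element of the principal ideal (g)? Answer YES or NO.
NO

In Q[x] the ideal (g) consists of all multiples of g, so f ∈ (g) iff g | f, i.e. iff the remainder of f on division by g is 0. Divide f by g (g is monic, so eliminate the leading term of the running remainder at each step):
  leading term 2·x^4: subtract (2·x^2)·g(x) = 2·x^4 - 6·x^3 + 8·x^2, leaving 3·x^3 - 8·x^2 + 9·x + 6
  leading term 3·x^3: subtract (3·x)·g(x) = 3·x^3 - 9·x^2 + 12·x, leaving x^2 - 3·x + 6
  leading term x^2: subtract (1)·g(x) = x^2 - 3·x + 4, leaving 2
The remainder r(x) = 2 ≠ 0 (and deg r < deg g), so g ∤ f, i.e. f ∉ (g).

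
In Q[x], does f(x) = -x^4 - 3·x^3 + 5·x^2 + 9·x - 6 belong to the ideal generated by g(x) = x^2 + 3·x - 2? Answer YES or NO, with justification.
In Q[x] the ideal (g) consists of all multiples of g, so f ∈ (g) iff g | f, i.e. iff the remainder of f on division by g is 0. Divide f by g (g is monic, so eliminate the leading term of the running remainder at each step):
  leading term -x^4: subtract (-x^2)·g(x) = -x^4 - 3·x^3 + 2·x^2, leaving 3·x^2 + 9·x - 6
  leading term 3·x^2: subtract (3)·g(x) = 3·x^2 + 9·x - 6, leaving 0
The remainder is 0, so f(x) = g(x) · h(x) with h(x) = 3 - x^2. Hence g | f, i.e. f ∈ (g).

Final answer: YES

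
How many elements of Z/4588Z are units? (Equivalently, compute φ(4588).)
An element a ∈ Z/4588Z is a unit iff gcd(a, 4588) = 1, so the number of units is φ(4588). φ is multiplicative, with φ(p^e) = p^e − p^(e−1). Factorise 4588 = 2^2 · 31 · 37. Then
  φ(4588) = (2^2 − 2^1) · (31 − 1) · (37 − 1) = 2 · 30 · 36 = 2160.

Final answer: Z/4588Z has φ(4588) = 2160 units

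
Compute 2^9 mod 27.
Use repeated squaring. Binary(9) = 1001. Walk through the bits of the exponent 9 left-to-right: at each bit after the leading one, square the running value, then multiply by 2 if the bit is 1 (always reducing mod 27):
  bit 1 = 1 (leading): start with 2.
  bit 2 = 0: square 2^2 = 4 (mod 27).
  bit 3 = 0: square 4^2 = 16 (mod 27).
  bit 4 = 1: square 16^2 = 256 ≡ 13; bit is 1, so multiply 13·2 = 26 (mod 27).
Final value: 2^9 ≡ 26 (mod 27).

Final answer: 26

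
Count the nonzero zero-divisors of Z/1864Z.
Z/1864Z has 935 nonzero zero-divisors

In Z/1864Z each nonzero element is either a unit (gcd with 1864 is 1) or a zero-divisor (gcd > 1). The number of units is φ(1864): factorise 1864 = 2^3 · 233, so φ(1864) = (2^3 − 2^2) · (233 − 1) = 4 · 232 = 928. The nonzero elements number 1864 − 1 = 1863. Hence the nonzero zero-divisors number 1863 − 928 = 935.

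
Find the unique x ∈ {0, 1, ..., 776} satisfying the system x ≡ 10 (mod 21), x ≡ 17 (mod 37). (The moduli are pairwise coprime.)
x ≡ 535 (mod 777); the representative in [0, 777) is 535

The moduli 21, 37 are pairwise coprime, so by the CRT there is a unique solution mod 21·37 = 777.
Solve by successive substitution. Start with x ≡ 10 (mod 21).
  Combine with x ≡ 17 (mod 37): write x = 10 + 21·t and require 10 + 21·t ≡ 17 (mod 37), i.e. 21·t ≡ 17 − 10 ≡ 7 (mod 37). Since 21^(−1) ≡ 30 (mod 37), t ≡ 30·7 ≡ 25 (mod 37). So x ≡ 10 + 21·25 = 535 (mod 777).
Unique solution in [0, 777): x = 535.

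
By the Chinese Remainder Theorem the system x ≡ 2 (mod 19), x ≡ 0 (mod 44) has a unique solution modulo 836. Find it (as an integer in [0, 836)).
x ≡ 572 (mod 836); the representative in [0, 836) is 572

The moduli 19, 44 are pairwise coprime, so by the CRT there is a unique solution mod 19·44 = 836.
Solve by successive substitution. Start with x ≡ 2 (mod 19).
  Combine with x ≡ 0 (mod 44): write x = 2 + 19·t and require 2 + 19·t ≡ 0 (mod 44), i.e. 19·t ≡ 0 − 2 ≡ 42 (mod 44). Since 19^(−1) ≡ 7 (mod 44), t ≡ 7·42 ≡ 30 (mod 44). So x ≡ 2 + 19·30 = 572 (mod 836).
Unique solution in [0, 836): x = 572.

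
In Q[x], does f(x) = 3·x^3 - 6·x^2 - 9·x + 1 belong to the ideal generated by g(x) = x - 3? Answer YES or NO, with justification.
NO

In Q[x] the ideal (g) consists of all multiples of g, so f ∈ (g) iff g | f, i.e. iff the remainder of f on division by g is 0. Divide f by g (g is monic, so eliminate the leading term of the running remainder at each step):
  leading term 3·x^3: subtract (3·x^2)·g(x) = 3·x^3 - 9·x^2, leaving 3·x^2 - 9·x + 1
  leading term 3·x^2: subtract (3·x)·g(x) = 3·x^2 - 9·x, leaving 1
The remainder r(x) = 1 ≠ 0 (and deg r < deg g), so g ∤ f, i.e. f ∉ (g).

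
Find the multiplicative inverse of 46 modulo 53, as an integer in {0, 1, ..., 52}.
46^(−1) ≡ 15 (mod 53)

Apply the extended Euclidean algorithm to (53, 46), tracking rows (r, s, t) with s·53 + t·46 = r. Each division r_prev = q·r_cur + r_new produces the new row as (previous row) − q·(current row):
  row A: (53, 1, 0)   [1·53 + 0·46 = 53]
  row B: (46, 0, 1)   [0·53 + 1·46 = 46]
  53 = 1·46 + 7   → row C = row A − 1·row B = (7, 1, −1)   [check: 1·53 − 1·46 = 7]
  46 = 6·7 + 4   → row D = row B − 6·row C = (4, −6, 7)   [check: −6·53 + 7·46 = 4]
  7 = 1·4 + 3   → row E = row C − 1·row D = (3, 7, −8)   [check: 7·53 − 8·46 = 3]
  4 = 1·3 + 1   → row F = row D − 1·row E = (1, −13, 15)   [check: −13·53 + 15·46 = 1]
  3 = 3·1 + 0   → remainder 0, stop. gcd = 1 (last nonzero row F).
The gcd is 1, so 46 is invertible mod 53. The last nonzero row gives −13·53 + 15·46 = 1, so t = 15. So 46^(−1) ≡ 15 (mod 53). Verify: 46 · 15 = 690 ≡ 1 (mod 53). ✓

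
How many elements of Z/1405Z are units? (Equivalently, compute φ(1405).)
An element a ∈ Z/1405Z is a unit iff gcd(a, 1405) = 1, so the number of units is φ(1405). φ is multiplicative, with φ(p^e) = p^e − p^(e−1). Factorise 1405 = 5 · 281. Then
  φ(1405) = (5 − 1) · (281 − 1) = 4 · 280 = 1120.

Final answer: Z/1405Z has φ(1405) = 1120 units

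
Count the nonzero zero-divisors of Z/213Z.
In Z/213Z each nonzero element is either a unit (gcd with 213 is 1) or a zero-divisor (gcd > 1). The number of units is φ(213): factorise 213 = 3 · 71, so φ(213) = (3 − 1) · (71 − 1) = 2 · 70 = 140. The nonzero elements number 213 − 1 = 212. Hence the nonzero zero-divisors number 212 − 140 = 72.

Final answer: Z/213Z has 72 nonzero zero-divisors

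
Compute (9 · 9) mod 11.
Both factors are already reduced mod 11. 9 · 9 = 81. Dividing by 11: 81 = 7·11 + 4. So (9 · 9) mod 11 = 4.

Final answer: 4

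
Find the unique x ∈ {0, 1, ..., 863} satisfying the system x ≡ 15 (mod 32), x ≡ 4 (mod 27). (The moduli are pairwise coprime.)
The moduli 32, 27 are pairwise coprime, so by the CRT there is a unique solution mod 32·27 = 864.
Solve by successive substitution. Start with x ≡ 15 (mod 32).
  Combine with x ≡ 4 (mod 27): write x = 15 + 32·t and require 15 + 32·t ≡ 4 (mod 27), i.e. 32·t ≡ 4 − 15 ≡ 16 (mod 27). Since 32^(−1) ≡ 11 (mod 27) (32 ≡ 5 (mod 27)), t ≡ 11·16 ≡ 14 (mod 27). So x ≡ 15 + 32·14 = 463 (mod 864).
Unique solution in [0, 864): x = 463.

Final answer: x ≡ 463 (mod 864); the representative in [0, 864) is 463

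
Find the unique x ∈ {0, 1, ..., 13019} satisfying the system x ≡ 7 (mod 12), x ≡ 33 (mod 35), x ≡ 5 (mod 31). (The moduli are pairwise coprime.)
x ≡ 3043 (mod 13020); the representative in [0, 13020) is 3043

The moduli 12, 35, 31 are pairwise coprime, so by the CRT there is a unique solution mod 12·35·31 = 13020.
Solve by successive substitution. Start with x ≡ 7 (mod 12).
  Combine with x ≡ 33 (mod 35): write x = 7 + 12·t and require 7 + 12·t ≡ 33 (mod 35), i.e. 12·t ≡ 33 − 7 ≡ 26 (mod 35). Since 12^(−1) ≡ 3 (mod 35), t ≡ 3·26 ≡ 8 (mod 35). So x ≡ 7 + 12·8 = 103 (mod 420).
  Combine with x ≡ 5 (mod 31): write x = 103 + 420·t and require 103 + 420·t ≡ 5 (mod 31), i.e. 420·t ≡ 5 − 103 ≡ 26 (mod 31). Since 420^(−1) ≡ 11 (mod 31) (420 ≡ 17 (mod 31)), t ≡ 11·26 ≡ 7 (mod 31). So x ≡ 103 + 420·7 = 3043 (mod 13020).
Unique solution in [0, 13020): x = 3043.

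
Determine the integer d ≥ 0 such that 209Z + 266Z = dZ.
In the PID Z, (a, b) is generated by gcd(a, b). Compute gcd(266, 209) with the extended Euclidean algorithm, tracking rows (r, s, t) with s·266 + t·209 = r:
  row A: (266, 1, 0)   [1·266 + 0·209 = 266]
  row B: (209, 0, 1)   [0·266 + 1·209 = 209]
  266 = 1·209 + 57   → row C = row A − 1·row B = (57, 1, −1)   [check: 1·266 − 1·209 = 57]
  209 = 3·57 + 38   → row D = row B − 3·row C = (38, −3, 4)   [check: −3·266 + 4·209 = 38]
  57 = 1·38 + 19   → row E = row C − 1·row D = (19, 4, −5)   [check: 4·266 − 5·209 = 19]
  38 = 2·19 + 0   → remainder 0, stop. gcd = 19 (last nonzero row E).
So gcd(209, 266) = 19, with Bézout identity 4·266 − 5·209 = 19. Containment (⊇): the Bézout identity exhibits 19 as an element of (209, 266), giving (19) ⊆ (209, 266). Containment (⊆): since 19 | 209 and 19 | 266 (209 = 19·11, 266 = 19·14), every Z-linear combination of 209 and 266 is divisible by 19, so (209, 266) ⊆ (19). Therefore (209, 266) = (19), d = 19.

Final answer: (209, 266) = (19); d = 19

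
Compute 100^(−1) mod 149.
Apply the extended Euclidean algorithm to (149, 100), tracking rows (r, s, t) with s·149 + t·100 = r. Each division r_prev = q·r_cur + r_new produces the new row as (previous row) − q·(current row):
  row A: (149, 1, 0)   [1·149 + 0·100 = 149]
  row B: (100, 0, 1)   [0·149 + 1·100 = 100]
  149 = 1·100 + 49   → row C = row A − 1·row B = (49, 1, −1)   [check: 1·149 − 1·100 = 49]
  100 = 2·49 + 2   → row D = row B − 2·row C = (2, −2, 3)   [check: −2·149 + 3·100 = 2]
  49 = 24·2 + 1   → row E = row C − 24·row D = (1, 49, −73)   [check: 49·149 − 73·100 = 1]
  2 = 2·1 + 0   → remainder 0, stop. gcd = 1 (last nonzero row E).
The gcd is 1, so 100 is invertible mod 149. The last nonzero row gives 49·149 − 73·100 = 1, so t = −73. So 100^(−1) ≡ −73 ≡ 76 (mod 149). Verify: 100 · 76 = 7600 ≡ 1 (mod 149). ✓

Final answer: 100^(−1) ≡ 76 (mod 149)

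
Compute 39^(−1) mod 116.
39^(−1) ≡ 3 (mod 116)

Apply the extended Euclidean algorithm to (116, 39), tracking rows (r, s, t) with s·116 + t·39 = r. Each division r_prev = q·r_cur + r_new produces the new row as (previous row) − q·(current row):
  row A: (116, 1, 0)   [1·116 + 0·39 = 116]
  row B: (39, 0, 1)   [0·116 + 1·39 = 39]
  116 = 2·39 + 38   → row C = row A − 2·row B = (38, 1, −2)   [check: 1·116 − 2·39 = 38]
  39 = 1·38 + 1   → row D = row B − 1·row C = (1, −1, 3)   [check: −1·116 + 3·39 = 1]
  38 = 38·1 + 0   → remainder 0, stop. gcd = 1 (last nonzero row D).
The gcd is 1, so 39 is invertible mod 116. The last nonzero row gives −1·116 + 3·39 = 1, so t = 3. So 39^(−1) ≡ 3 (mod 116). Verify: 39 · 3 = 117 ≡ 1 (mod 116). ✓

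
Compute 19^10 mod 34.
Use repeated squaring. Binary(10) = 1010. Walk through the bits of the exponent 10 left-to-right: at each bit after the leading one, square the running value, then multiply by 19 if the bit is 1 (always reducing mod 34):
  bit 1 = 1 (leading): start with 19.
  bit 2 = 0: square 19^2 = 361 ≡ 21 (mod 34).
  bit 3 = 1: square 21^2 = 441 ≡ 33; bit is 1, so multiply 33·19 = 627 ≡ 15 (mod 34).
  bit 4 = 0: square 15^2 = 225 ≡ 21 (mod 34).
Final value: 19^10 ≡ 21 (mod 34).

Final answer: 21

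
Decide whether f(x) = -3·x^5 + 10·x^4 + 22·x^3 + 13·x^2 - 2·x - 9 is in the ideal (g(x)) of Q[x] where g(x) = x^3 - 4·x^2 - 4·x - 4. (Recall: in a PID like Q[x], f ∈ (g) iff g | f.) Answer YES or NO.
NO

In Q[x] the ideal (g) consists of all multiples of g, so f ∈ (g) iff g | f, i.e. iff the remainder of f on division by g is 0. Divide f by g (g is monic, so eliminate the leading term of the running remainder at each step):
  leading term -3·x^5: subtract (-3·x^2)·g(x) = -3·x^5 + 12·x^4 + 12·x^3 + 12·x^2, leaving -2·x^4 + 10·x^3 + x^2 - 2·x - 9
  leading term -2·x^4: subtract (-2·x)·g(x) = -2·x^4 + 8·x^3 + 8·x^2 + 8·x, leaving 2·x^3 - 7·x^2 - 10·x - 9
  leading term 2·x^3: subtract (2)·g(x) = 2·x^3 - 8·x^2 - 8·x - 8, leaving x^2 - 2·x - 1
The remainder r(x) = x^2 - 2·x - 1 ≠ 0 (and deg r < deg g), so g ∤ f, i.e. f ∉ (g).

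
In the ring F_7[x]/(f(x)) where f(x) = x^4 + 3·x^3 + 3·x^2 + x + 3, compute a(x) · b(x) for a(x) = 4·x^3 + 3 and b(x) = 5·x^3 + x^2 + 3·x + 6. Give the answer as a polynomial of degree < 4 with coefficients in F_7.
a · b ≡ 2·x^3 + 3·x^2 + x + 1 (mod f(x))

Multiply as integer polynomials: a · b = 20·x^6 + 4·x^5 + 12·x^4 + 39·x^3 + 3·x^2 + 9·x + 18. Reducing coefficients mod 7: a · b ≡ 6·x^6 + 4·x^5 + 5·x^4 + 4·x^3 + 3·x^2 + 2·x + 4. Now divide by f(x) = x^4 + 3·x^3 + 3·x^2 + x + 3 in F_7[x], eliminating the leading term at each step:
  leading term 6·x^6: subtract (6·x^2)·f(x) = 6·x^6 + 4·x^5 + 4·x^4 + 6·x^3 + 4·x^2, leaving x^4 + 5·x^3 + 6·x^2 + 2·x + 4 (coefficients mod 7)
  leading term x^4: subtract (1)·f(x) = x^4 + 3·x^3 + 3·x^2 + x + 3, leaving 2·x^3 + 3·x^2 + x + 1 (coefficients mod 7)
The degree is now < 4, so this is the remainder. Hence a · b ≡ 2·x^3 + 3·x^2 + x + 1 in F_7[x]/(f).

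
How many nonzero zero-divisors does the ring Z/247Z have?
In Z/247Z each nonzero element is either a unit (gcd with 247 is 1) or a zero-divisor (gcd > 1). The number of units is φ(247): factorise 247 = 13 · 19, so φ(247) = (13 − 1) · (19 − 1) = 12 · 18 = 216. The nonzero elements number 247 − 1 = 246. Hence the nonzero zero-divisors number 246 − 216 = 30.

Final answer: Z/247Z has 30 nonzero zero-divisors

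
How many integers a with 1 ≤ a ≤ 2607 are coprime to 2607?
1560

The number of a ∈ {1, ..., 2607} with gcd(a, 2607) = 1 is by definition Euler's totient φ(2607). φ is multiplicative, with φ(p^e) = p^e − p^(e−1). Factorise 2607 = 3 · 11 · 79. Then
  φ(2607) = (3 − 1) · (11 − 1) · (79 − 1) = 2 · 10 · 78 = 1560.
So there are 1560 such integers.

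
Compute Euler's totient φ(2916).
φ(2916) = 972

φ is multiplicative, with φ(p^e) = p^e − p^(e−1). Factorise 2916 = 2^2 · 3^6. Then
  φ(2916) = (2^2 − 2^1) · (3^6 − 3^5) = 2 · 486 = 972.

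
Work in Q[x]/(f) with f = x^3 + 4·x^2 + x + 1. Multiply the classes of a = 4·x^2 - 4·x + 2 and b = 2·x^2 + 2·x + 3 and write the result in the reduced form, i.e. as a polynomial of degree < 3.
a · b ≡ 128·x^2 + 16·x + 38 (mod f(x))

First multiply in Q[x] without reducing: a · b = 8·x^4 + 8·x^2 - 8·x + 6. Now divide by f(x) = x^3 + 4·x^2 + x + 1, eliminating the leading term at each step:
  leading term 8·x^4: subtract (8·x)·f(x) = 8·x^4 + 32·x^3 + 8·x^2 + 8·x, leaving -32·x^3 - 16·x + 6
  leading term -32·x^3: subtract (-32)·f(x) = -32·x^3 - 128·x^2 - 32·x - 32, leaving 128·x^2 + 16·x + 38
The degree is now < 3, so this is the remainder. Hence a · b ≡ 128·x^2 + 16·x + 38 in Q[x]/(f).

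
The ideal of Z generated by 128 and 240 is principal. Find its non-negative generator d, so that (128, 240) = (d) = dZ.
In the PID Z, (a, b) is generated by gcd(a, b). Compute gcd(240, 128) with the extended Euclidean algorithm, tracking rows (r, s, t) with s·240 + t·128 = r:
  row A: (240, 1, 0)   [1·240 + 0·128 = 240]
  row B: (128, 0, 1)   [0·240 + 1·128 = 128]
  240 = 1·128 + 112   → row C = row A − 1·row B = (112, 1, −1)   [check: 1·240 − 1·128 = 112]
  128 = 1·112 + 16   → row D = row B − 1·row C = (16, −1, 2)   [check: −1·240 + 2·128 = 16]
  112 = 7·16 + 0   → remainder 0, stop. gcd = 16 (last nonzero row D).
So gcd(128, 240) = 16, with Bézout identity −1·240 + 2·128 = 16. Containment (⊇): the Bézout identity exhibits 16 as an element of (128, 240), giving (16) ⊆ (128, 240). Containment (⊆): since 16 | 128 and 16 | 240 (128 = 16·8, 240 = 16·15), every Z-linear combination of 128 and 240 is divisible by 16, so (128, 240) ⊆ (16). Therefore (128, 240) = (16), d = 16.

Final answer: (128, 240) = (16); d = 16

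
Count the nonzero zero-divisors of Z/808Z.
In Z/808Z each nonzero element is either a unit (gcd with 808 is 1) or a zero-divisor (gcd > 1). The number of units is φ(808): factorise 808 = 2^3 · 101, so φ(808) = (2^3 − 2^2) · (101 − 1) = 4 · 100 = 400. The nonzero elements number 808 − 1 = 807. Hence the nonzero zero-divisors number 807 − 400 = 407.

Final answer: Z/808Z has 407 nonzero zero-divisors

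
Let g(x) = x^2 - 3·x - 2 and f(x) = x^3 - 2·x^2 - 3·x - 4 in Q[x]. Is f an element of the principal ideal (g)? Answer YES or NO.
In Q[x] the ideal (g) consists of all multiples of g, so f ∈ (g) iff g | f, i.e. iff the remainder of f on division by g is 0. Divide f by g (g is monic, so eliminate the leading term of the running remainder at each step):
  leading term x^3: subtract (x)·g(x) = x^3 - 3·x^2 - 2·x, leaving x^2 - x - 4
  leading term x^2: subtract (1)·g(x) = x^2 - 3·x - 2, leaving 2·x - 2
The remainder r(x) = 2·x - 2 ≠ 0 (and deg r < deg g), so g ∤ f, i.e. f ∉ (g).

Final answer: NO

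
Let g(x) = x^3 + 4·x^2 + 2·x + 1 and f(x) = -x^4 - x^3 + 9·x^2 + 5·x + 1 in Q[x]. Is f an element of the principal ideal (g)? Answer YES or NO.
In Q[x] the ideal (g) consists of all multiples of g, so f ∈ (g) iff g | f, i.e. iff the remainder of f on division by g is 0. Divide f by g (g is monic, so eliminate the leading term of the running remainder at each step):
  leading term -x^4: subtract (-x)·g(x) = -x^4 - 4·x^3 - 2·x^2 - x, leaving 3·x^3 + 11·x^2 + 6·x + 1
  leading term 3·x^3: subtract (3)·g(x) = 3·x^3 + 12·x^2 + 6·x + 3, leaving -x^2 - 2
The remainder r(x) = -x^2 - 2 ≠ 0 (and deg r < deg g), so g ∤ f, i.e. f ∉ (g).

Final answer: NO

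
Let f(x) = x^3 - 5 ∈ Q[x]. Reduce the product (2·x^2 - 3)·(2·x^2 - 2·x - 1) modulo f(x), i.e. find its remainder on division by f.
First multiply in Q[x] without reducing: a · b = 4·x^4 - 4·x^3 - 8·x^2 + 6·x + 3. Now divide by f(x) = x^3 - 5, eliminating the leading term at each step:
  leading term 4·x^4: subtract (4·x)·f(x) = 4·x^4 - 20·x, leaving -4·x^3 - 8·x^2 + 26·x + 3
  leading term -4·x^3: subtract (-4)·f(x) = 20 - 4·x^3, leaving -8·x^2 + 26·x - 17
The degree is now < 3, so this is the remainder. Hence a · b ≡ -8·x^2 + 26·x - 17 in Q[x]/(f).

Final answer: a · b ≡ -8·x^2 + 26·x - 17 (mod f(x))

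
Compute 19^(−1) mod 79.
Apply the extended Euclidean algorithm to (79, 19), tracking rows (r, s, t) with s·79 + t·19 = r. Each division r_prev = q·r_cur + r_new produces the new row as (previous row) − q·(current row):
  row A: (79, 1, 0)   [1·79 + 0·19 = 79]
  row B: (19, 0, 1)   [0·79 + 1·19 = 19]
  79 = 4·19 + 3   → row C = row A − 4·row B = (3, 1, −4)   [check: 1·79 − 4·19 = 3]
  19 = 6·3 + 1   → row D = row B − 6·row C = (1, −6, 25)   [check: −6·79 + 25·19 = 1]
  3 = 3·1 + 0   → remainder 0, stop. gcd = 1 (last nonzero row D).
The gcd is 1, so 19 is invertible mod 79. The last nonzero row gives −6·79 + 25·19 = 1, so t = 25. So 19^(−1) ≡ 25 (mod 79). Verify: 19 · 25 = 475 ≡ 1 (mod 79). ✓

Final answer: 19^(−1) ≡ 25 (mod 79)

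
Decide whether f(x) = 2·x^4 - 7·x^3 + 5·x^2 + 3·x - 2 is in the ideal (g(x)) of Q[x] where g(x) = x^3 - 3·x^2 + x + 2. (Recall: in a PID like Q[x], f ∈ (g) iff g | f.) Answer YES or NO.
In Q[x] the ideal (g) consists of all multiples of g, so f ∈ (g) iff g | f, i.e. iff the remainder of f on division by g is 0. Divide f by g (g is monic, so eliminate the leading term of the running remainder at each step):
  leading term 2·x^4: subtract (2·x)·g(x) = 2·x^4 - 6·x^3 + 2·x^2 + 4·x, leaving -x^3 + 3·x^2 - x - 2
  leading term -x^3: subtract (-1)·g(x) = -x^3 + 3·x^2 - x - 2, leaving 0
The remainder is 0, so f(x) = g(x) · h(x) with h(x) = 2·x - 1. Hence g | f, i.e. f ∈ (g).

Final answer: YES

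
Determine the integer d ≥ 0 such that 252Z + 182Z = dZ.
In the PID Z, (a, b) is generated by gcd(a, b). Compute gcd(252, 182) with the extended Euclidean algorithm, tracking rows (r, s, t) with s·252 + t·182 = r:
  row A: (252, 1, 0)   [1·252 + 0·182 = 252]
  row B: (182, 0, 1)   [0·252 + 1·182 = 182]
  252 = 1·182 + 70   → row C = row A − 1·row B = (70, 1, −1)   [check: 1·252 − 1·182 = 70]
  182 = 2·70 + 42   → row D = row B − 2·row C = (42, −2, 3)   [check: −2·252 + 3·182 = 42]
  70 = 1·42 + 28   → row E = row C − 1·row D = (28, 3, −4)   [check: 3·252 − 4·182 = 28]
  42 = 1·28 + 14   → row F = row D − 1·row E = (14, −5, 7)   [check: −5·252 + 7·182 = 14]
  28 = 2·14 + 0   → remainder 0, stop. gcd = 14 (last nonzero row F).
So gcd(252, 182) = 14, with Bézout identity −5·252 + 7·182 = 14. Containment (⊇): the Bézout identity exhibits 14 as an element of (252, 182), giving (14) ⊆ (252, 182). Containment (⊆): since 14 | 252 and 14 | 182 (252 = 14·18, 182 = 14·13), every Z-linear combination of 252 and 182 is divisible by 14, so (252, 182) ⊆ (14). Therefore (252, 182) = (14), d = 14.

Final answer: (252, 182) = (14); d = 14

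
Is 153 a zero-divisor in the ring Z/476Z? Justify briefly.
gcd(153, 476) = 17 > 1, so 153 is not a unit in Z/476Z. In Z/nZ every nonzero non-unit is a zero-divisor: explicitly, take b = 476/gcd = 28 ≠ 0 (mod 476); then 153·28 = 4284 = 9·476, i.e. 153·28 ≡ 0 (mod 476). So 153 is a zero-divisor.

Final answer: YES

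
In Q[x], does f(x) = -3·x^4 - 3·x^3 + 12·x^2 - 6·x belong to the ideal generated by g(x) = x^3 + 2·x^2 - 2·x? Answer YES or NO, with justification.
YES

In Q[x] the ideal (g) consists of all multiples of g, so f ∈ (g) iff g | f, i.e. iff the remainder of f on division by g is 0. Divide f by g (g is monic, so eliminate the leading term of the running remainder at each step):
  leading term -3·x^4: subtract (-3·x)·g(x) = -3·x^4 - 6·x^3 + 6·x^2, leaving 3·x^3 + 6·x^2 - 6·x
  leading term 3·x^3: subtract (3)·g(x) = 3·x^3 + 6·x^2 - 6·x, leaving 0
The remainder is 0, so f(x) = g(x) · h(x) with h(x) = 3 - 3·x. Hence g | f, i.e. f ∈ (g).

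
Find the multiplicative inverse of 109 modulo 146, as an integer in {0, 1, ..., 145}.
Apply the extended Euclidean algorithm to (146, 109), tracking rows (r, s, t) with s·146 + t·109 = r. Each division r_prev = q·r_cur + r_new produces the new row as (previous row) − q·(current row):
  row A: (146, 1, 0)   [1·146 + 0·109 = 146]
  row B: (109, 0, 1)   [0·146 + 1·109 = 109]
  146 = 1·109 + 37   → row C = row A − 1·row B = (37, 1, −1)   [check: 1·146 − 1·109 = 37]
  109 = 2·37 + 35   → row D = row B − 2·row C = (35, −2, 3)   [check: −2·146 + 3·109 = 35]
  37 = 1·35 + 2   → row E = row C − 1·row D = (2, 3, −4)   [check: 3·146 − 4·109 = 2]
  35 = 17·2 + 1   → row F = row D − 17·row E = (1, −53, 71)   [check: −53·146 + 71·109 = 1]
  2 = 2·1 + 0   → remainder 0, stop. gcd = 1 (last nonzero row F).
The gcd is 1, so 109 is invertible mod 146. The last nonzero row gives −53·146 + 71·109 = 1, so t = 71. So 109^(−1) ≡ 71 (mod 146). Verify: 109 · 71 = 7739 ≡ 1 (mod 146). ✓

Final answer: 109^(−1) ≡ 71 (mod 146)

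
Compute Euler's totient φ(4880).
φ is multiplicative, with φ(p^e) = p^e − p^(e−1). Factorise 4880 = 2^4 · 5 · 61. Then
  φ(4880) = (2^4 − 2^3) · (5 − 1) · (61 − 1) = 8 · 4 · 60 = 1920.

Final answer: φ(4880) = 1920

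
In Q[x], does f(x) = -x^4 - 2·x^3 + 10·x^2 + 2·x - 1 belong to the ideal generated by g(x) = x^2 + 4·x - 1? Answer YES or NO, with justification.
YES

In Q[x] the ideal (g) consists of all multiples of g, so f ∈ (g) iff g | f, i.e. iff the remainder of f on division by g is 0. Divide f by g (g is monic, so eliminate the leading term of the running remainder at each step):
  leading term -x^4: subtract (-x^2)·g(x) = -x^4 - 4·x^3 + x^2, leaving 2·x^3 + 9·x^2 + 2·x - 1
  leading term 2·x^3: subtract (2·x)·g(x) = 2·x^3 + 8·x^2 - 2·x, leaving x^2 + 4·x - 1
  leading term x^2: subtract (1)·g(x) = x^2 + 4·x - 1, leaving 0
The remainder is 0, so f(x) = g(x) · h(x) with h(x) = -x^2 + 2·x + 1. Hence g | f, i.e. f ∈ (g).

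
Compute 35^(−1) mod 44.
35^(−1) ≡ 39 (mod 44)

Apply the extended Euclidean algorithm to (44, 35), tracking rows (r, s, t) with s·44 + t·35 = r. Each division r_prev = q·r_cur + r_new produces the new row as (previous row) − q·(current row):
  row A: (44, 1, 0)   [1·44 + 0·35 = 44]
  row B: (35, 0, 1)   [0·44 + 1·35 = 35]
  44 = 1·35 + 9   → row C = row A − 1·row B = (9, 1, −1)   [check: 1·44 − 1·35 = 9]
  35 = 3·9 + 8   → row D = row B − 3·row C = (8, −3, 4)   [check: −3·44 + 4·35 = 8]
  9 = 1·8 + 1   → row E = row C − 1·row D = (1, 4, −5)   [check: 4·44 − 5·35 = 1]
  8 = 8·1 + 0   → remainder 0, stop. gcd = 1 (last nonzero row E).
The gcd is 1, so 35 is invertible mod 44. The last nonzero row gives 4·44 − 5·35 = 1, so t = −5. So 35^(−1) ≡ −5 ≡ 39 (mod 44). Verify: 35 · 39 = 1365 ≡ 1 (mod 44). ✓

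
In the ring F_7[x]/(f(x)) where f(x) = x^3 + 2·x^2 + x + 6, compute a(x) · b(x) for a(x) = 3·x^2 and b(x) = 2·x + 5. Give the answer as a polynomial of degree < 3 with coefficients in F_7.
a · b ≡ 3·x^2 + x + 6 (mod f(x))

Multiply as integer polynomials: a · b = 6·x^3 + 15·x^2. Reducing coefficients mod 7: a · b ≡ 6·x^3 + x^2. Now divide by f(x) = x^3 + 2·x^2 + x + 6 in F_7[x], eliminating the leading term at each step:
  leading term 6·x^3: subtract (6)·f(x) = 6·x^3 + 5·x^2 + 6·x + 1, leaving 3·x^2 + x + 6 (coefficients mod 7)
The degree is now < 3, so this is the remainder. Hence a · b ≡ 3·x^2 + x + 6 in F_7[x]/(f).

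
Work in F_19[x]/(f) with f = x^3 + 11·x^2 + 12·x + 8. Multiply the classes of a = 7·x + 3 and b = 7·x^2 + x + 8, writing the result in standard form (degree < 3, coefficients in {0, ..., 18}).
Multiply as integer polynomials: a · b = 49·x^3 + 28·x^2 + 59·x + 24. Reducing coefficients mod 19: a · b ≡ 11·x^3 + 9·x^2 + 2·x + 5. Now divide by f(x) = x^3 + 11·x^2 + 12·x + 8 in F_19[x], eliminating the leading term at each step:
  leading term 11·x^3: subtract (11)·f(x) = 11·x^3 + 7·x^2 + 18·x + 12, leaving 2·x^2 + 3·x + 12 (coefficients mod 19)
The degree is now < 3, so this is the remainder. Hence a · b ≡ 2·x^2 + 3·x + 12 in F_19[x]/(f).

Final answer: a · b ≡ 2·x^2 + 3·x + 12 (mod f(x))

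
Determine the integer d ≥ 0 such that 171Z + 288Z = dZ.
In the PID Z, (a, b) is generated by gcd(a, b). Compute gcd(288, 171) with the extended Euclidean algorithm, tracking rows (r, s, t) with s·288 + t·171 = r:
  row A: (288, 1, 0)   [1·288 + 0·171 = 288]
  row B: (171, 0, 1)   [0·288 + 1·171 = 171]
  288 = 1·171 + 117   → row C = row A − 1·row B = (117, 1, −1)   [check: 1·288 − 1·171 = 117]
  171 = 1·117 + 54   → row D = row B − 1·row C = (54, −1, 2)   [check: −1·288 + 2·171 = 54]
  117 = 2·54 + 9   → row E = row C − 2·row D = (9, 3, −5)   [check: 3·288 − 5·171 = 9]
  54 = 6·9 + 0   → remainder 0, stop. gcd = 9 (last nonzero row E).
So gcd(171, 288) = 9, with Bézout identity 3·288 − 5·171 = 9. Containment (⊇): the Bézout identity exhibits 9 as an element of (171, 288), giving (9) ⊆ (171, 288). Containment (⊆): since 9 | 171 and 9 | 288 (171 = 9·19, 288 = 9·32), every Z-linear combination of 171 and 288 is divisible by 9, so (171, 288) ⊆ (9). Therefore (171, 288) = (9), d = 9.

Final answer: (171, 288) = (9); d = 9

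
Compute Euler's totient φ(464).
φ is multiplicative, with φ(p^e) = p^e − p^(e−1). Factorise 464 = 2^4 · 29. Then
  φ(464) = (2^4 − 2^3) · (29 − 1) = 8 · 28 = 224.

Final answer: φ(464) = 224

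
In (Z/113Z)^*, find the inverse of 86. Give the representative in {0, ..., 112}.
86^(−1) ≡ 46 (mod 113)

Apply the extended Euclidean algorithm to (113, 86), tracking rows (r, s, t) with s·113 + t·86 = r. Each division r_prev = q·r_cur + r_new produces the new row as (previous row) − q·(current row):
  row A: (113, 1, 0)   [1·113 + 0·86 = 113]
  row B: (86, 0, 1)   [0·113 + 1·86 = 86]
  113 = 1·86 + 27   → row C = row A − 1·row B = (27, 1, −1)   [check: 1·113 − 1·86 = 27]
  86 = 3·27 + 5   → row D = row B − 3·row C = (5, −3, 4)   [check: −3·113 + 4·86 = 5]
  27 = 5·5 + 2   → row E = row C − 5·row D = (2, 16, −21)   [check: 16·113 − 21·86 = 2]
  5 = 2·2 + 1   → row F = row D − 2·row E = (1, −35, 46)   [check: −35·113 + 46·86 = 1]
  2 = 2·1 + 0   → remainder 0, stop. gcd = 1 (last nonzero row F).
The gcd is 1, so 86 is invertible mod 113. The last nonzero row gives −35·113 + 46·86 = 1, so t = 46. So 86^(−1) ≡ 46 (mod 113). Verify: 86 · 46 = 3956 ≡ 1 (mod 113). ✓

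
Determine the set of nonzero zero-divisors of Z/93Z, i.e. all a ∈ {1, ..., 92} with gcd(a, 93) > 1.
nonzero zero-divisors of Z/93Z = {3, 6, 9, 12, 15, 18, 21, 24, 27, 30, 31, 33, 36, 39, 42, 45, 48, 51, 54, 57, 60, 62, 63, 66, 69, 72, 75, 78, 81, 84, 87, 90}

An element a ∈ Z/93Z (with a ≠ 0) is a zero-divisor iff gcd(a, 93) > 1 (because a is a unit precisely when gcd(a, n) = 1, and in Z/nZ every nonzero, non-unit element is a zero-divisor). Scan a = 1, ..., 92 and keep those with gcd(a, 93) > 1:
  gcd(3, 93) = 3, gcd(6, 93) = 3, gcd(9, 93) = 3, gcd(12, 93) = 3, gcd(15, 93) = 3, gcd(18, 93) = 3, gcd(21, 93) = 3, gcd(24, 93) = 3, gcd(27, 93) = 3, gcd(30, 93) = 3, gcd(31, 93) = 31, gcd(33, 93) = 3, gcd(36, 93) = 3, gcd(39, 93) = 3, gcd(42, 93) = 3, gcd(45, 93) = 3, gcd(48, 93) = 3, gcd(51, 93) = 3, gcd(54, 93) = 3, gcd(57, 93) = 3, gcd(60, 93) = 3, gcd(62, 93) = 31, gcd(63, 93) = 3, gcd(66, 93) = 3, gcd(69, 93) = 3, gcd(72, 93) = 3, gcd(75, 93) = 3, gcd(78, 93) = 3, gcd(81, 93) = 3, gcd(84, 93) = 3, gcd(87, 93) = 3, gcd(90, 93) = 3.
All other a ∈ {1, ..., 92} have gcd(a, 93) = 1 and are units. So the nonzero zero-divisors are exactly the 32 values of a appearing in this scan.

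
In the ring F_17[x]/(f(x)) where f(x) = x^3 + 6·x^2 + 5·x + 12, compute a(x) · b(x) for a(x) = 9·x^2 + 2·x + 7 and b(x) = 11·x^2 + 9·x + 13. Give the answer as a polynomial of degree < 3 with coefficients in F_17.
a · b ≡ 11·x^2 + 13·x + 16 (mod f(x))

Multiply as integer polynomials: a · b = 99·x^4 + 103·x^3 + 212·x^2 + 89·x + 91. Reducing coefficients mod 17: a · b ≡ 14·x^4 + x^3 + 8·x^2 + 4·x + 6. Now divide by f(x) = x^3 + 6·x^2 + 5·x + 12 in F_17[x], eliminating the leading term at each step:
  leading term 14·x^4: subtract (14·x)·f(x) = 14·x^4 + 16·x^3 + 2·x^2 + 15·x, leaving 2·x^3 + 6·x^2 + 6·x + 6 (coefficients mod 17)
  leading term 2·x^3: subtract (2)·f(x) = 2·x^3 + 12·x^2 + 10·x + 7, leaving 11·x^2 + 13·x + 16 (coefficients mod 17)
The degree is now < 3, so this is the remainder. Hence a · b ≡ 11·x^2 + 13·x + 16 in F_17[x]/(f).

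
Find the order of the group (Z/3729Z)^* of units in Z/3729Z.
(Z/3729Z)^* consists of the classes a with gcd(a, 3729) = 1, so its order is φ(3729). φ is multiplicative, with φ(p^e) = p^e − p^(e−1). Factorise 3729 = 3 · 11 · 113. Then
  φ(3729) = (3 − 1) · (11 − 1) · (113 − 1) = 2 · 10 · 112 = 2240.
Thus |(Z/3729Z)^*| = 2240.

Final answer: |(Z/3729Z)^*| = 2240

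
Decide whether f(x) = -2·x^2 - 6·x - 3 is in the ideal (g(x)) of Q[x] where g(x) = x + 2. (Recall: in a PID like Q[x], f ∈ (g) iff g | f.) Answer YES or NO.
In Q[x] the ideal (g) consists of all multiples of g, so f ∈ (g) iff g | f, i.e. iff the remainder of f on division by g is 0. Divide f by g (g is monic, so eliminate the leading term of the running remainder at each step):
  leading term -2·x^2: subtract (-2·x)·g(x) = -2·x^2 - 4·x, leaving -2·x - 3
  leading term -2·x: subtract (-2)·g(x) = -2·x - 4, leaving 1
The remainder r(x) = 1 ≠ 0 (and deg r < deg g), so g ∤ f, i.e. f ∉ (g).

Final answer: NO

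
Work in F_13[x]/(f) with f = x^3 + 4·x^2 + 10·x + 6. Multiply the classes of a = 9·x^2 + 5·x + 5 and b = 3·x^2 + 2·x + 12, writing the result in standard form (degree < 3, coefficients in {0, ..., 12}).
a · b ≡ 7·x^2 + 8·x + 3 (mod f(x))

Multiply as integer polynomials: a · b = 27·x^4 + 33·x^3 + 133·x^2 + 70·x + 60. Reducing coefficients mod 13: a · b ≡ x^4 + 7·x^3 + 3·x^2 + 5·x + 8. Now divide by f(x) = x^3 + 4·x^2 + 10·x + 6 in F_13[x], eliminating the leading term at each step:
  leading term x^4: subtract (x)·f(x) = x^4 + 4·x^3 + 10·x^2 + 6·x, leaving 3·x^3 + 6·x^2 + 12·x + 8 (coefficients mod 13)
  leading term 3·x^3: subtract (3)·f(x) = 3·x^3 + 12·x^2 + 4·x + 5, leaving 7·x^2 + 8·x + 3 (coefficients mod 13)
The degree is now < 3, so this is the remainder. Hence a · b ≡ 7·x^2 + 8·x + 3 in F_13[x]/(f).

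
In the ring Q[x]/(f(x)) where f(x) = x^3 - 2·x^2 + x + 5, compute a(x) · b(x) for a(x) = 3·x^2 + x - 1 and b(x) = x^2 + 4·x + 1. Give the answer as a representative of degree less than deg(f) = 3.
First multiply in Q[x] without reducing: a · b = 3·x^4 + 13·x^3 + 6·x^2 - 3·x - 1. Now divide by f(x) = x^3 - 2·x^2 + x + 5, eliminating the leading term at each step:
  leading term 3·x^4: subtract (3·x)·f(x) = 3·x^4 - 6·x^3 + 3·x^2 + 15·x, leaving 19·x^3 + 3·x^2 - 18·x - 1
  leading term 19·x^3: subtract (19)·f(x) = 19·x^3 - 38·x^2 + 19·x + 95, leaving 41·x^2 - 37·x - 96
The degree is now < 3, so this is the remainder. Hence a · b ≡ 41·x^2 - 37·x - 96 in Q[x]/(f).

Final answer: a · b ≡ 41·x^2 - 37·x - 96 (mod f(x))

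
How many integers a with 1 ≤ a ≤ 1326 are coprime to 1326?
The number of a ∈ {1, ..., 1326} with gcd(a, 1326) = 1 is by definition Euler's totient φ(1326). φ is multiplicative, with φ(p^e) = p^e − p^(e−1). Factorise 1326 = 2 · 3 · 13 · 17. Then
  φ(1326) = (2 − 1) · (3 − 1) · (13 − 1) · (17 − 1) = 1 · 2 · 12 · 16 = 384.
So there are 384 such integers.

Final answer: 384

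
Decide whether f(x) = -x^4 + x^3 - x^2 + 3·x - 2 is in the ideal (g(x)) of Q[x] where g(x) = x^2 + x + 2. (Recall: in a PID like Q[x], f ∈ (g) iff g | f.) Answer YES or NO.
YES

In Q[x] the ideal (g) consists of all multiples of g, so f ∈ (g) iff g | f, i.e. iff the remainder of f on division by g is 0. Divide f by g (g is monic, so eliminate the leading term of the running remainder at each step):
  leading term -x^4: subtract (-x^2)·g(x) = -x^4 - x^3 - 2·x^2, leaving 2·x^3 + x^2 + 3·x - 2
  leading term 2·x^3: subtract (2·x)·g(x) = 2·x^3 + 2·x^2 + 4·x, leaving -x^2 - x - 2
  leading term -x^2: subtract (-1)·g(x) = -x^2 - x - 2, leaving 0
The remainder is 0, so f(x) = g(x) · h(x) with h(x) = -x^2 + 2·x - 1. Hence g | f, i.e. f ∈ (g).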